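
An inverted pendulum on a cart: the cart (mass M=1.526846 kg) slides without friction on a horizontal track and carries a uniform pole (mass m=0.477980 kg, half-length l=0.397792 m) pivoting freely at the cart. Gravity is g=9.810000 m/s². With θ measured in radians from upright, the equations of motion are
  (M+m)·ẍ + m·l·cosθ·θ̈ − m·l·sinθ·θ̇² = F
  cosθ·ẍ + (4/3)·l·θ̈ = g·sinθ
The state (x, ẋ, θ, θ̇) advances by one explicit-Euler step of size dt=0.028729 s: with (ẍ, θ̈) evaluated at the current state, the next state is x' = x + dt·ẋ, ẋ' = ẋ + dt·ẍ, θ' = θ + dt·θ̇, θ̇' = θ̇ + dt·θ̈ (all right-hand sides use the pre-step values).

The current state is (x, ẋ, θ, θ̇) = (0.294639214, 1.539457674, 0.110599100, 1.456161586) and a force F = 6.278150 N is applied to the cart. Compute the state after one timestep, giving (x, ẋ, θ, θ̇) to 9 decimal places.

(0.338866294, 1.642783141, 0.152433166, 1.321190238)

sinθ=0.110373760, cosθ=0.993890151
temp = (F + m·l·θ̇²·sinθ)/(M+m) = (6.278150 + 0.044499051)/2.004826 = 3.153714612
θ̈ = (g·sinθ − cosθ·temp)/(l·(4/3 − m·cos²θ/(M+m))) = -4.698087217
ẍ = temp − m·l·θ̈·cosθ/(M+m) = 3.596556349
Euler: x'=0.294639214+0.028729·1.539457674=0.338866294, ẋ'=1.539457674+0.028729·3.596556349=1.642783141
       θ'=0.110599100+0.028729·1.456161586=0.152433166, θ̇'=1.456161586+0.028729·-4.698087217=1.321190238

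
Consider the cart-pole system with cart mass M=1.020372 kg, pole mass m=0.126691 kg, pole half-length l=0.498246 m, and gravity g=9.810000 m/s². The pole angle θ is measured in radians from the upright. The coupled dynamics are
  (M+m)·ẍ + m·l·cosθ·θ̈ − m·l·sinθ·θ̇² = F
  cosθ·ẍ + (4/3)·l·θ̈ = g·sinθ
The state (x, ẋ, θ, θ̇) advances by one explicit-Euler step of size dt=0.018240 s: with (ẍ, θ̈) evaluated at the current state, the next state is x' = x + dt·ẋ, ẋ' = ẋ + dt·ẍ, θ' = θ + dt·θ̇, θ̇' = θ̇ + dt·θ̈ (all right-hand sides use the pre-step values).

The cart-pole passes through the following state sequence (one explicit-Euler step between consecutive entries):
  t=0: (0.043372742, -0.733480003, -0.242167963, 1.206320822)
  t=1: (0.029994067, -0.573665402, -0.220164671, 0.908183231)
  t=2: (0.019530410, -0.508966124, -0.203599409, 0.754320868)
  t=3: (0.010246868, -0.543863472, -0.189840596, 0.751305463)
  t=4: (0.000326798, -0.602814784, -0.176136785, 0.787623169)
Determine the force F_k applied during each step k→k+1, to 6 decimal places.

step 0→1:
  ẍ = (ẋ'−ẋ)/dt = (-0.573665402−-0.733480003)/0.018240 = 8.761765
  θ̈ = (θ̇'−θ̇)/dt = (0.908183231−1.206320822)/0.018240 = -16.345263
  sinθ=-0.239808, cosθ=0.970820
  F = (M+m)·ẍ + m·l·cosθ·θ̈ − m·l·sinθ·θ̇² = 10.050297 + -1.001660 − -0.022028 = 9.070665
step 1→2:
  ẍ = (ẋ'−ẋ)/dt = (-0.508966124−-0.573665402)/0.018240 = 3.547110
  θ̈ = (θ̇'−θ̇)/dt = (0.754320868−0.908183231)/0.018240 = -8.435437
  sinθ=-0.218390, cosθ=0.975861
  F = (M+m)·ẍ + m·l·cosθ·θ̈ − m·l·sinθ·θ̇² = 4.068758 + -0.519619 − -0.011370 = 3.560509
step 2→3:
  ẍ = (ẋ'−ẋ)/dt = (-0.543863472−-0.508966124)/0.018240 = -1.913232
  θ̈ = (θ̇'−θ̇)/dt = (0.751305463−0.754320868)/0.018240 = -0.165318
  sinθ=-0.202196, cosθ=0.979345
  F = (M+m)·ẍ + m·l·cosθ·θ̈ − m·l·sinθ·θ̇² = -2.194597 + -0.010220 − -0.007262 = -2.197555
step 3→4:
  ẍ = (ẋ'−ẋ)/dt = (-0.602814784−-0.543863472)/0.018240 = -3.231980
  θ̈ = (θ̇'−θ̇)/dt = (0.787623169−0.751305463)/0.018240 = 1.991102
  sinθ=-0.188702, cosθ=0.982034
  F = (M+m)·ẍ + m·l·cosθ·θ̈ − m·l·sinθ·θ̇² = -3.707284 + 0.123427 − -0.006724 = -3.577134

F_0 = 9.070665 N
F_1 = 3.560509 N
F_2 = -2.197555 N
F_3 = -3.577134 N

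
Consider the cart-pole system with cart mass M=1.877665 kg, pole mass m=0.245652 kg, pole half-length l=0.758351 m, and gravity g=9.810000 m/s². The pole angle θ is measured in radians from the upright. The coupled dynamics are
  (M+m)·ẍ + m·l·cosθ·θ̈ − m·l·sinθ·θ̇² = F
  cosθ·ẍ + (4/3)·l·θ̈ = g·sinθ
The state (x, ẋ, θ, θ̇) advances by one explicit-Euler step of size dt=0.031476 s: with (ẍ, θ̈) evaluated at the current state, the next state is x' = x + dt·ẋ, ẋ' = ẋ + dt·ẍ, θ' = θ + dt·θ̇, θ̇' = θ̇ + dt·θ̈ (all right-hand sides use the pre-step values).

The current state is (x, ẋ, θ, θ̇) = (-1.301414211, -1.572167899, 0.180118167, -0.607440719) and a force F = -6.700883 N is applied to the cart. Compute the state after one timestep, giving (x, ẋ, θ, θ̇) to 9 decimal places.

sinθ=0.179145830, cosθ=0.983822531
temp = (F + m·l·θ̇²·sinθ)/(M+m) = (-6.700883 + 0.012314168)/2.123317 = -3.150056648
θ̈ = (g·sinθ − cosθ·temp)/(l·(4/3 − m·cos²θ/(M+m))) = 5.243402773
ẍ = temp − m·l·θ̈·cosθ/(M+m) = -3.602647441
Euler: x'=-1.301414211+0.031476·-1.572167899=-1.350899768, ẋ'=-1.572167899+0.031476·-3.602647441=-1.685564830
       θ'=0.180118167+0.031476·-0.607440719=0.160998363, θ̇'=-0.607440719+0.031476·5.243402773=-0.442399373

(-1.350899768, -1.685564830, 0.160998363, -0.442399373)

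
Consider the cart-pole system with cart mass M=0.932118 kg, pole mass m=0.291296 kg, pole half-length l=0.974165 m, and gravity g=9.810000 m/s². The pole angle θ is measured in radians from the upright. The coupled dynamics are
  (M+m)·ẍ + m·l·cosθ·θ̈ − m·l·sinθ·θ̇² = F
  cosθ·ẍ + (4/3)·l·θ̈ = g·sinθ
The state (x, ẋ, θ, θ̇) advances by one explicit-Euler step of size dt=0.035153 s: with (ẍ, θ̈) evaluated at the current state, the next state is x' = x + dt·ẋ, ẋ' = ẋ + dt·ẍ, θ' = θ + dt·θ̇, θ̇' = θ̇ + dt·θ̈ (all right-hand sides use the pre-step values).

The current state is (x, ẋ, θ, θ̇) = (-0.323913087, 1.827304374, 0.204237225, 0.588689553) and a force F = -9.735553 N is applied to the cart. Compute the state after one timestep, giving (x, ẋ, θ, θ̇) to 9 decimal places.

(-0.259677856, 1.475706128, 0.224931429, 0.907603742)

sinθ=0.202820298, cosθ=0.979215976
temp = (F + m·l·θ̇²·sinθ)/(M+m) = (-9.735553 + 0.019945784)/1.223414 = -7.941389600
θ̈ = (g·sinθ − cosθ·temp)/(l·(4/3 − m·cos²θ/(M+m))) = 9.072175594
ẍ = temp − m·l·θ̈·cosθ/(M+m) = -10.001941391
Euler: x'=-0.323913087+0.035153·1.827304374=-0.259677856, ẋ'=1.827304374+0.035153·-10.001941391=1.475706128
       θ'=0.204237225+0.035153·0.588689553=0.224931429, θ̇'=0.588689553+0.035153·9.072175594=0.907603742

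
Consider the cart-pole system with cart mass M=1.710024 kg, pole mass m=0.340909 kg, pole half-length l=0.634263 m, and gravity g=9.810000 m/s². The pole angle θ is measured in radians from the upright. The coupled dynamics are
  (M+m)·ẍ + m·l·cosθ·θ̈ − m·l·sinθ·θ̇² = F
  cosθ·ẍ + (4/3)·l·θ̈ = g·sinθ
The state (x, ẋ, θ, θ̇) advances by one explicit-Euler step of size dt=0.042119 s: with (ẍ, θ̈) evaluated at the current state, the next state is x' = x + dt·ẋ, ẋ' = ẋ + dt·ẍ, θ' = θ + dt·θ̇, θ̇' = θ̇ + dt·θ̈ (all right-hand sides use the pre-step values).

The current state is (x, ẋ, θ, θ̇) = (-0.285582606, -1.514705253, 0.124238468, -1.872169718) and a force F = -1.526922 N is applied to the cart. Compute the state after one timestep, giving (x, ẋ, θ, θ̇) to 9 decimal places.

(-0.349380477, -1.555472366, 0.045384552, -1.763790340)

sinθ=0.123919107, cosθ=0.992292323
temp = (F + m·l·θ̇²·sinθ)/(M+m) = (-1.526922 + 0.093915344)/2.050933 = -0.698709639
θ̈ = (g·sinθ − cosθ·temp)/(l·(4/3 − m·cos²θ/(M+m))) = 2.573170732
ẍ = temp − m·l·θ̈·cosθ/(M+m) = -0.967903162
Euler: x'=-0.285582606+0.042119·-1.514705253=-0.349380477, ẋ'=-1.514705253+0.042119·-0.967903162=-1.555472366
       θ'=0.124238468+0.042119·-1.872169718=0.045384552, θ̇'=-1.872169718+0.042119·2.573170732=-1.763790340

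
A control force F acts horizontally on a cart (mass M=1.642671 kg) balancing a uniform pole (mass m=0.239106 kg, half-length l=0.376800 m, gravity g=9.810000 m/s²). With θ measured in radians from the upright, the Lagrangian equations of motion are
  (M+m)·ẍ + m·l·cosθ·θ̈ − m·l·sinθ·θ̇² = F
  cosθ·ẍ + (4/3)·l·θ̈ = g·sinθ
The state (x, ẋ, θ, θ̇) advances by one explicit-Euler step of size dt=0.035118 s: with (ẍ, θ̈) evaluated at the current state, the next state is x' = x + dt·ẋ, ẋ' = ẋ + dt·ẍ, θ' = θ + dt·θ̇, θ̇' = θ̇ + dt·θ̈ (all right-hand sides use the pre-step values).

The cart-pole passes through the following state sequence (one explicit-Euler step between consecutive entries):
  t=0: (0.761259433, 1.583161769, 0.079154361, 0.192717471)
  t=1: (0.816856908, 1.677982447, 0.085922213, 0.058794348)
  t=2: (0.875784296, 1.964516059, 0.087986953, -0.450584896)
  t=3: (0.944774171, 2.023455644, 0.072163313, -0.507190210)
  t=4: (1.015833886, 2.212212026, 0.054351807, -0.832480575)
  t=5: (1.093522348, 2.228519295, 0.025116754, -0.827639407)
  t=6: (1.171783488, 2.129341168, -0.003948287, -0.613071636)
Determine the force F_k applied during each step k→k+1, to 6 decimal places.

F_0 = 4.738141 N
F_1 = 14.051715 N
F_2 = 3.011976 N
F_3 = 9.280367 N
F_4 = 0.882825 N
F_5 = -4.765651 N

step 0→1:
  ẍ = (ẋ'−ẋ)/dt = (1.677982447−1.583161769)/0.035118 = 2.700059
  θ̈ = (θ̇'−θ̇)/dt = (0.058794348−0.192717471)/0.035118 = -3.813518
  sinθ=0.079072, cosθ=0.996869
  F = (M+m)·ẍ + m·l·cosθ·θ̈ − m·l·sinθ·θ̇² = 5.080909 + -0.342504 − 0.000265 = 4.738141
step 1→2:
  ẍ = (ẋ'−ẋ)/dt = (1.964516059−1.677982447)/0.035118 = 8.159167
  θ̈ = (θ̇'−θ̇)/dt = (-0.450584896−0.058794348)/0.035118 = -14.504791
  sinθ=0.085817, cosθ=0.996311
  F = (M+m)·ẍ + m·l·cosθ·θ̈ − m·l·sinθ·θ̇² = 15.353732 + -1.301990 − 0.000027 = 14.051715
step 2→3:
  ẍ = (ẋ'−ẋ)/dt = (2.023455644−1.964516059)/0.035118 = 1.678330
  θ̈ = (θ̇'−θ̇)/dt = (-0.507190210−-0.450584896)/0.035118 = -1.611860
  sinθ=0.087873, cosθ=0.996132
  F = (M+m)·ẍ + m·l·cosθ·θ̈ − m·l·sinθ·θ̇² = 3.158242 + -0.144659 − 0.001607 = 3.011976
step 3→4:
  ẍ = (ẋ'−ẋ)/dt = (2.212212026−2.023455644)/0.035118 = 5.374918
  θ̈ = (θ̇'−θ̇)/dt = (-0.832480575−-0.507190210)/0.035118 = -9.262782
  sinθ=0.072101, cosθ=0.997397
  F = (M+m)·ẍ + m·l·cosθ·θ̈ − m·l·sinθ·θ̇² = 10.114398 + -0.832360 − 0.001671 = 9.280367
step 4→5:
  ẍ = (ẋ'−ẋ)/dt = (2.228519295−2.212212026)/0.035118 = 0.464356
  θ̈ = (θ̇'−θ̇)/dt = (-0.827639407−-0.832480575)/0.035118 = 0.137854
  sinθ=0.054325, cosθ=0.998523
  F = (M+m)·ẍ + m·l·cosθ·θ̈ − m·l·sinθ·θ̇² = 0.873815 + 0.012402 − 0.003392 = 0.882825
step 5→6:
  ẍ = (ẋ'−ẋ)/dt = (2.129341168−2.228519295)/0.035118 = -2.824139
  θ̈ = (θ̇'−θ̇)/dt = (-0.613071636−-0.827639407)/0.035118 = 6.109909
  sinθ=0.025114, cosθ=0.999685
  F = (M+m)·ẍ + m·l·cosθ·θ̈ − m·l·sinθ·θ̇² = -5.314401 + 0.550299 − 0.001550 = -4.765651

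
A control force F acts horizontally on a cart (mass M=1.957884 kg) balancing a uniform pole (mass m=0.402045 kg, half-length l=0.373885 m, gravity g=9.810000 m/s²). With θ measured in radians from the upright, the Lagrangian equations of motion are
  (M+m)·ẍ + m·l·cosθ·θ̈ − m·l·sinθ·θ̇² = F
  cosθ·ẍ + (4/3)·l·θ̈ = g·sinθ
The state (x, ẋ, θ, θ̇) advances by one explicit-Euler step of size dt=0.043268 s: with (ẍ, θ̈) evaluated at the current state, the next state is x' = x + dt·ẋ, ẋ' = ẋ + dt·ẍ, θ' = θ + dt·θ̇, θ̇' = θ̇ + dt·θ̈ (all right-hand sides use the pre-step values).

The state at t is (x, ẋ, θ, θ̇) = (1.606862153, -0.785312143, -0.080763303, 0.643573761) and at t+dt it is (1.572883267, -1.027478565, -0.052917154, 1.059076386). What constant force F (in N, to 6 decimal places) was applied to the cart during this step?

F = -11.764446 N

ẍ = (ẋ'−ẋ)/dt = (-1.027478565−-0.785312143)/0.043268 = -5.596894
θ̈ = (θ̇'−θ̇)/dt = (1.059076386−0.643573761)/0.043268 = 9.603000
sinθ=-0.080676, cosθ=0.996740
F = (M+m)·ẍ + m·l·cosθ·θ̈ − m·l·sinθ·θ̇² = -13.208273 + 1.438804 − -0.005023 = -11.764446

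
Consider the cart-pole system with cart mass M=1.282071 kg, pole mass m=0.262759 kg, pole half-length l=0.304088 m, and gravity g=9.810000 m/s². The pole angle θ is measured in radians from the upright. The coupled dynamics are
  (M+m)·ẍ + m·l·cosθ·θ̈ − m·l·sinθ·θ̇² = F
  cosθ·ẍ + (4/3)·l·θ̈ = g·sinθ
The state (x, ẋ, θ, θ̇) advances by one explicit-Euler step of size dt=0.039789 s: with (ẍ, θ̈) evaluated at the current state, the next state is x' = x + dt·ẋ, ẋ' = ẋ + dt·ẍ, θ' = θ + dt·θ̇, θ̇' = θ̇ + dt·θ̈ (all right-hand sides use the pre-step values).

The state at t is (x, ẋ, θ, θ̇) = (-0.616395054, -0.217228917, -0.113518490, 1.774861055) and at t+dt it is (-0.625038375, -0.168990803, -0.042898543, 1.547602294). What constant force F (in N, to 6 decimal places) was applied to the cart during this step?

ẍ = (ẋ'−ẋ)/dt = (-0.168990803−-0.217228917)/0.039789 = 1.212348
θ̈ = (θ̇'−θ̇)/dt = (1.547602294−1.774861055)/0.039789 = -5.711598
sinθ=-0.113275, cosθ=0.993564
F = (M+m)·ẍ + m·l·cosθ·θ̈ − m·l·sinθ·θ̇² = 1.872872 + -0.453430 − -0.028511 = 1.447953

F = 1.447953 N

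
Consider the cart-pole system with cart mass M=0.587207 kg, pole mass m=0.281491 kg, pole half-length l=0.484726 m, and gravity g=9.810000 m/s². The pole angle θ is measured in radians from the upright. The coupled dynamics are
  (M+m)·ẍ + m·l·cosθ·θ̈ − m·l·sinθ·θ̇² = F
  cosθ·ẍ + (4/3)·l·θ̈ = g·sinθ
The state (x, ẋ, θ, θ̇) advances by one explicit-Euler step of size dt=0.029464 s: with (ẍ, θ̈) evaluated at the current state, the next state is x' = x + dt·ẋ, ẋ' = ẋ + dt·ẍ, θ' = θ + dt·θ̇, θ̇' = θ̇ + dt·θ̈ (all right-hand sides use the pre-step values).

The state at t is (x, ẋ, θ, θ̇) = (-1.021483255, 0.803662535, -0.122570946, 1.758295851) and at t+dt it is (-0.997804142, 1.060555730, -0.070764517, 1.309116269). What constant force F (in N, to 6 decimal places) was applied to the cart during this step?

ẍ = (ẋ'−ẋ)/dt = (1.060555730−0.803662535)/0.029464 = 8.718884
θ̈ = (θ̇'−θ̇)/dt = (1.309116269−1.758295851)/0.029464 = -15.245031
sinθ=-0.122264, cosθ=0.992498
F = (M+m)·ẍ + m·l·cosθ·θ̈ − m·l·sinθ·θ̇² = 7.574077 + -2.064518 − -0.051576 = 5.561135

F = 5.561135 N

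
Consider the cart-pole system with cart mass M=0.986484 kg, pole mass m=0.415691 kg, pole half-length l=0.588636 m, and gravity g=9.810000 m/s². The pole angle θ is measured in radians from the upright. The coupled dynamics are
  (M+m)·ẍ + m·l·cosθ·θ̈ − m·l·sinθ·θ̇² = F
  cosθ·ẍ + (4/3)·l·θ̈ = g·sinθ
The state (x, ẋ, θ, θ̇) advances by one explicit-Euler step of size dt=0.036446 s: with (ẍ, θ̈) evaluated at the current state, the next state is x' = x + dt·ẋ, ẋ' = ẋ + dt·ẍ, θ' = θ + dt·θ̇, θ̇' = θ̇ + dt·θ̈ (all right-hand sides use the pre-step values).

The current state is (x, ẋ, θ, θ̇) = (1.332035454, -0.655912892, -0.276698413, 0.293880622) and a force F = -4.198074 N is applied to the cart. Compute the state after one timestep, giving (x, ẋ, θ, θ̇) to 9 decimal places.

(1.308130053, -0.767184920, -0.265987640, 0.305816233)

sinθ=-0.273181140, cosθ=0.961962611
temp = (F + m·l·θ̇²·sinθ)/(M+m) = (-4.198074 + -0.005773113)/1.402175 = -2.998090191
θ̈ = (g·sinθ − cosθ·temp)/(l·(4/3 − m·cos²θ/(M+m))) = 0.327487537
ẍ = temp − m·l·θ̈·cosθ/(M+m) = -3.053065564
Euler: x'=1.332035454+0.036446·-0.655912892=1.308130053, ẋ'=-0.655912892+0.036446·-3.053065564=-0.767184920
       θ'=-0.276698413+0.036446·0.293880622=-0.265987640, θ̇'=0.293880622+0.036446·0.327487537=0.305816233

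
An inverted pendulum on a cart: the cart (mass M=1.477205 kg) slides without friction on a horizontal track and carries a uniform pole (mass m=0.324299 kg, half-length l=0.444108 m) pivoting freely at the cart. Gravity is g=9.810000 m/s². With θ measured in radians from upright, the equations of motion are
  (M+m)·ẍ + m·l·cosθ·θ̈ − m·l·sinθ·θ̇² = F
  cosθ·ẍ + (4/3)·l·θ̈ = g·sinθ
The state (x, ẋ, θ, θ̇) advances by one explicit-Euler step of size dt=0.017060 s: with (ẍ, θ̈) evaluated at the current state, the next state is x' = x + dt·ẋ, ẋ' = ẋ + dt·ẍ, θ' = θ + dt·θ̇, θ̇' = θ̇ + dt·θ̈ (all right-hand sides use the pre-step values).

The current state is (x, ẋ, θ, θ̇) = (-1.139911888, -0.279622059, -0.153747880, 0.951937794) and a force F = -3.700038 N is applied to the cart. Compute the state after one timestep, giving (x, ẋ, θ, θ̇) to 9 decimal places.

sinθ=-0.153142870, cosθ=0.988204059
temp = (F + m·l·θ̇²·sinθ)/(M+m) = (-3.700038 + -0.019987024)/1.801504 = -2.064955184
θ̈ = (g·sinθ − cosθ·temp)/(l·(4/3 − m·cos²θ/(M+m))) = 1.047061436
ẍ = temp − m·l·θ̈·cosθ/(M+m) = -2.147676564
Euler: x'=-1.139911888+0.017060·-0.279622059=-1.144682240, ẋ'=-0.279622059+0.017060·-2.147676564=-0.316261421
       θ'=-0.153747880+0.017060·0.951937794=-0.137507821, θ̇'=0.951937794+0.017060·1.047061436=0.969800662

(-1.144682240, -0.316261421, -0.137507821, 0.969800662)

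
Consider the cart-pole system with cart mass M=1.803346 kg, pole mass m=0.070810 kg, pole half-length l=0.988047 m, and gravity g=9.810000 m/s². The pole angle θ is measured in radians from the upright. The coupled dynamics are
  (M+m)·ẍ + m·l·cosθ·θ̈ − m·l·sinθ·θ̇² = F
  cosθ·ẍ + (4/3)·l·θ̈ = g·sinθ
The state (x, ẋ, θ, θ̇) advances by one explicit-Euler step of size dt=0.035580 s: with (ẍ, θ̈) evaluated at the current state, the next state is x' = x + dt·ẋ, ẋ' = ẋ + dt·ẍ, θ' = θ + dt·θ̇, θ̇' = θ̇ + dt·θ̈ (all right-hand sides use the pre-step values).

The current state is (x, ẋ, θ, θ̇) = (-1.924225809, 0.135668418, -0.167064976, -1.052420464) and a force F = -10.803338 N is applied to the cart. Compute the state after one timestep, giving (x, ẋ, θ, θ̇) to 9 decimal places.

sinθ=-0.166288910, cosθ=0.986077075
temp = (F + m·l·θ̇²·sinθ)/(M+m) = (-10.803338 + -0.012885879)/1.874156 = -5.771250568
θ̈ = (g·sinθ − cosθ·temp)/(l·(4/3 − m·cos²θ/(M+m))) = 3.168848232
ẍ = temp − m·l·θ̈·cosθ/(M+m) = -5.887898961
Euler: x'=-1.924225809+0.035580·0.135668418=-1.919398727, ẋ'=0.135668418+0.035580·-5.887898961=-0.073823027
       θ'=-0.167064976+0.035580·-1.052420464=-0.204510096, θ̇'=-1.052420464+0.035580·3.168848232=-0.939672844

(-1.919398727, -0.073823027, -0.204510096, -0.939672844)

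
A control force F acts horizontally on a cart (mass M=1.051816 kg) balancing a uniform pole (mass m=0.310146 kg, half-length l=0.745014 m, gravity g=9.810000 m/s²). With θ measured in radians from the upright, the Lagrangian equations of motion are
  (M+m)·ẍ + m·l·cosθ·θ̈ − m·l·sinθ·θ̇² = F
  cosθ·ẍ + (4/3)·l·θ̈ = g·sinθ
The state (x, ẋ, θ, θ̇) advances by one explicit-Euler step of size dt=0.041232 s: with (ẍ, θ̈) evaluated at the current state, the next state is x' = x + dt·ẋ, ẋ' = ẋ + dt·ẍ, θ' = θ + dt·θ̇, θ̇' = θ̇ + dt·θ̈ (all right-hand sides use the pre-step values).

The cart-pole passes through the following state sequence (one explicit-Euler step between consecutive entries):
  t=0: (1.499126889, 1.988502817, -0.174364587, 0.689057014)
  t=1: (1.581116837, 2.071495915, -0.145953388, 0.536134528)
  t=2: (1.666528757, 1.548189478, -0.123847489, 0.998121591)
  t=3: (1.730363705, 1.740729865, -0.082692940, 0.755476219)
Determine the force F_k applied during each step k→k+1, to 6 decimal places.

step 0→1:
  ẍ = (ẋ'−ẋ)/dt = (2.071495915−1.988502817)/0.041232 = 2.012832
  θ̈ = (θ̇'−θ̇)/dt = (0.536134528−0.689057014)/0.041232 = -3.708830
  sinθ=-0.173482, cosθ=0.984837
  F = (M+m)·ẍ + m·l·cosθ·θ̈ − m·l·sinθ·θ̇² = 2.741401 + -0.843980 − -0.019033 = 1.916454
step 1→2:
  ẍ = (ẋ'−ẋ)/dt = (1.548189478−2.071495915)/0.041232 = -12.691755
  θ̈ = (θ̇'−θ̇)/dt = (0.998121591−0.536134528)/0.041232 = 11.204576
  sinθ=-0.145436, cosθ=0.989368
  F = (M+m)·ẍ + m·l·cosθ·θ̈ − m·l·sinθ·θ̇² = -17.285688 + 2.561437 − -0.009659 = -14.714591
step 2→3:
  ẍ = (ẋ'−ẋ)/dt = (1.740729865−1.548189478)/0.041232 = 4.669683
  θ̈ = (θ̇'−θ̇)/dt = (0.755476219−0.998121591)/0.041232 = -5.884880
  sinθ=-0.123531, cosθ=0.992341
  F = (M+m)·ẍ + m·l·cosθ·θ̈ − m·l·sinθ·θ̇² = 6.359931 + -1.349364 − -0.028436 = 5.039004

F_0 = 1.916454 N
F_1 = -14.714591 N
F_2 = 5.039004 N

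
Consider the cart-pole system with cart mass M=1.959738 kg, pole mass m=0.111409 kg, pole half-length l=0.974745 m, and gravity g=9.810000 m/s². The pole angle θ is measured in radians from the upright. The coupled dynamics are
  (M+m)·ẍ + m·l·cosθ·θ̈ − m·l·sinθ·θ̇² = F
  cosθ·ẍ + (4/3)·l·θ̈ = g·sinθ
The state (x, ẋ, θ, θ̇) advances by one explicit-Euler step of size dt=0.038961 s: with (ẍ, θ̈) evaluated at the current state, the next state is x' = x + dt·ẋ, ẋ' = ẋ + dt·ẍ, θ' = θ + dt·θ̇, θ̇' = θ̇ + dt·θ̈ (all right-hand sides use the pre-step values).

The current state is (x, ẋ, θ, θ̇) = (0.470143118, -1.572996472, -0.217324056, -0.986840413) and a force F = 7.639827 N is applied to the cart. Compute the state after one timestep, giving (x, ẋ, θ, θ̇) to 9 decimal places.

sinθ=-0.215617398, cosθ=0.976477925
temp = (F + m·l·θ̇²·sinθ)/(M+m) = (7.639827 + -0.022802840)/2.071147 = 3.677683988
θ̈ = (g·sinθ − cosθ·temp)/(l·(4/3 − m·cos²θ/(M+m))) = -4.566330333
ẍ = temp − m·l·θ̈·cosθ/(M+m) = 3.911476245
Euler: x'=0.470143118+0.038961·-1.572996472=0.408857602, ẋ'=-1.572996472+0.038961·3.911476245=-1.420601446
       θ'=-0.217324056+0.038961·-0.986840413=-0.255772345, θ̇'=-0.986840413+0.038961·-4.566330333=-1.164749209

(0.408857602, -1.420601446, -0.255772345, -1.164749209)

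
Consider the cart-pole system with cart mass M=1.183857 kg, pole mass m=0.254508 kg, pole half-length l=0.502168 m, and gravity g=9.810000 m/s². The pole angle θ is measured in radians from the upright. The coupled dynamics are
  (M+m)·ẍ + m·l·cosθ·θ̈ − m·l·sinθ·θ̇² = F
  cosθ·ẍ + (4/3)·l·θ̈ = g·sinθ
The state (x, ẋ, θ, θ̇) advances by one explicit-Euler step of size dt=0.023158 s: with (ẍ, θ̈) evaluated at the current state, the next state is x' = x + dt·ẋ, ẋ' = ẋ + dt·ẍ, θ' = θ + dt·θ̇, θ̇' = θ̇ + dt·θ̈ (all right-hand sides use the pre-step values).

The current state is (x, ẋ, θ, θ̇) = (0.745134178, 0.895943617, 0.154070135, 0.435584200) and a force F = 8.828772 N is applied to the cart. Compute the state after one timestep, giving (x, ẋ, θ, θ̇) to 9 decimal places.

sinθ=0.153461315, cosθ=0.988154656
temp = (F + m·l·θ̇²·sinθ)/(M+m) = (8.828772 + 0.003721291)/1.438365 = 6.140648091
θ̈ = (g·sinθ − cosθ·temp)/(l·(4/3 − m·cos²θ/(M+m))) = -7.828575189
ẍ = temp − m·l·θ̈·cosθ/(M+m) = 6.828015623
Euler: x'=0.745134178+0.023158·0.895943617=0.765882440, ẋ'=0.895943617+0.023158·6.828015623=1.054066803
       θ'=0.154070135+0.023158·0.435584200=0.164157394, θ̇'=0.435584200+0.023158·-7.828575189=0.254290056

(0.765882440, 1.054066803, 0.164157394, 0.254290056)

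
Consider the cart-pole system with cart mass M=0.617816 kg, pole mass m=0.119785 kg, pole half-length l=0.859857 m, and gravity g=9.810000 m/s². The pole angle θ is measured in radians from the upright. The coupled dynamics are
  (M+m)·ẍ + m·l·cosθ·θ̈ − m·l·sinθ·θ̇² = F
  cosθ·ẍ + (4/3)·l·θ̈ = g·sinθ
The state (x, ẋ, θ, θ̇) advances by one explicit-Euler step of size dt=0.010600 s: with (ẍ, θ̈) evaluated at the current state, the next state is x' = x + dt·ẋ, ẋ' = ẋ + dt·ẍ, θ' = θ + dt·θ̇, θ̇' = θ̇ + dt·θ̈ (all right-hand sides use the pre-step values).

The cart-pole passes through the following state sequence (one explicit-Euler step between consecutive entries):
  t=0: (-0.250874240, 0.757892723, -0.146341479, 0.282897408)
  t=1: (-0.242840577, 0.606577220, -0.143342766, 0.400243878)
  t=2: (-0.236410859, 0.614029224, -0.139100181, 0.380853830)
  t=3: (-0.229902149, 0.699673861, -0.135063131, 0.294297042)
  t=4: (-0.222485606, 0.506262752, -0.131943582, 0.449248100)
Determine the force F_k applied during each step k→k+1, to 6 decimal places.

F_0 = -9.400044 N
F_1 = 0.334428 N
F_2 = 5.128723 N
F_3 = -11.965396 N

step 0→1:
  ẍ = (ẋ'−ẋ)/dt = (0.606577220−0.757892723)/0.010600 = -14.275047
  θ̈ = (θ̇'−θ̇)/dt = (0.400243878−0.282897408)/0.010600 = 11.070422
  sinθ=-0.145820, cosθ=0.989311
  F = (M+m)·ẍ + m·l·cosθ·θ̈ − m·l·sinθ·θ̇² = -10.529289 + 1.128043 − -0.001202 = -9.400044
step 1→2:
  ẍ = (ẋ'−ẋ)/dt = (0.614029224−0.606577220)/0.010600 = 0.703019
  θ̈ = (θ̇'−θ̇)/dt = (0.380853830−0.400243878)/0.010600 = -1.829250
  sinθ=-0.142852, cosθ=0.989744
  F = (M+m)·ẍ + m·l·cosθ·θ̈ − m·l·sinθ·θ̇² = 0.518548 + -0.186477 − -0.002357 = 0.334428
step 2→3:
  ẍ = (ẋ'−ẋ)/dt = (0.699673861−0.614029224)/0.010600 = 8.079683
  θ̈ = (θ̇'−θ̇)/dt = (0.294297042−0.380853830)/0.010600 = -8.165735
  sinθ=-0.138652, cosθ=0.990341
  F = (M+m)·ẍ + m·l·cosθ·θ̈ − m·l·sinθ·θ̇² = 5.959582 + -0.832931 − -0.002071 = 5.128723
step 3→4:
  ẍ = (ẋ'−ẋ)/dt = (0.506262752−0.699673861)/0.010600 = -18.246331
  θ̈ = (θ̇'−θ̇)/dt = (0.449248100−0.294297042)/0.010600 = 14.618024
  sinθ=-0.134653, cosθ=0.990893
  F = (M+m)·ẍ + m·l·cosθ·θ̈ − m·l·sinθ·θ̇² = -13.458512 + 1.491915 − -0.001201 = -11.965396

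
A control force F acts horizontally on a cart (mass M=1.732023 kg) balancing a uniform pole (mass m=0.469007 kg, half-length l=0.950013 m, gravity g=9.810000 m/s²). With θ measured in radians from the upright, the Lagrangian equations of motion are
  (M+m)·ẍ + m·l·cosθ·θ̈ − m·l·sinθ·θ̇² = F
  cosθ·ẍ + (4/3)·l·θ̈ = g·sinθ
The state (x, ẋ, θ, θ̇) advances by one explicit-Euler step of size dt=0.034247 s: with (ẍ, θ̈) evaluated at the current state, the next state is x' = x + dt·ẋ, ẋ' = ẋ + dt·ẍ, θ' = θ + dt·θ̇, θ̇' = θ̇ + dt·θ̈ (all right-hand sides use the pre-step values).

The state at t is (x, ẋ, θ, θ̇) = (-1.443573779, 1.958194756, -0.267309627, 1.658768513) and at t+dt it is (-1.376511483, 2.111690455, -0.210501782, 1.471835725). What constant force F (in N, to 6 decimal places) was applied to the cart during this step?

F = 7.843211 N

ẍ = (ẋ'−ẋ)/dt = (2.111690455−1.958194756)/0.034247 = 4.482019
θ̈ = (θ̇'−θ̇)/dt = (1.471835725−1.658768513)/0.034247 = -5.458370
sinθ=-0.264138, cosθ=0.964485
F = (M+m)·ẍ + m·l·cosθ·θ̈ − m·l·sinθ·θ̇² = 9.865058 + -2.345672 − -0.323825 = 7.843211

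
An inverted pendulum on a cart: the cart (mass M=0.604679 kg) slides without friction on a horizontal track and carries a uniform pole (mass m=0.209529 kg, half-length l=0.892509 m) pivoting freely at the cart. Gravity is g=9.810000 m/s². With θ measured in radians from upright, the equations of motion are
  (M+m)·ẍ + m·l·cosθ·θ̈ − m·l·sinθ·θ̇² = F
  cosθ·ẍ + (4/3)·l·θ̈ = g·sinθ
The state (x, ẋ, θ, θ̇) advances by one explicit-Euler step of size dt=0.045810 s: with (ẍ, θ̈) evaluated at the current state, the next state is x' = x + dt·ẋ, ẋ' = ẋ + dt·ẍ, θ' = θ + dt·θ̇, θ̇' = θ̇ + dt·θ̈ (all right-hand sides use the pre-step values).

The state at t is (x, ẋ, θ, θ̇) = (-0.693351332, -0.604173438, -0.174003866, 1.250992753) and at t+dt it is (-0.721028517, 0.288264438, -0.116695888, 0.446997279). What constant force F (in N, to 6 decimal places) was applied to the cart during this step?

F = 12.679964 N

ẍ = (ẋ'−ẋ)/dt = (0.288264438−-0.604173438)/0.045810 = 19.481290
θ̈ = (θ̇'−θ̇)/dt = (0.446997279−1.250992753)/0.045810 = -17.550654
sinθ=-0.173127, cosθ=0.984899
F = (M+m)·ẍ + m·l·cosθ·θ̈ − m·l·sinθ·θ̇² = 15.861822 + -3.232526 − -0.050668 = 12.679964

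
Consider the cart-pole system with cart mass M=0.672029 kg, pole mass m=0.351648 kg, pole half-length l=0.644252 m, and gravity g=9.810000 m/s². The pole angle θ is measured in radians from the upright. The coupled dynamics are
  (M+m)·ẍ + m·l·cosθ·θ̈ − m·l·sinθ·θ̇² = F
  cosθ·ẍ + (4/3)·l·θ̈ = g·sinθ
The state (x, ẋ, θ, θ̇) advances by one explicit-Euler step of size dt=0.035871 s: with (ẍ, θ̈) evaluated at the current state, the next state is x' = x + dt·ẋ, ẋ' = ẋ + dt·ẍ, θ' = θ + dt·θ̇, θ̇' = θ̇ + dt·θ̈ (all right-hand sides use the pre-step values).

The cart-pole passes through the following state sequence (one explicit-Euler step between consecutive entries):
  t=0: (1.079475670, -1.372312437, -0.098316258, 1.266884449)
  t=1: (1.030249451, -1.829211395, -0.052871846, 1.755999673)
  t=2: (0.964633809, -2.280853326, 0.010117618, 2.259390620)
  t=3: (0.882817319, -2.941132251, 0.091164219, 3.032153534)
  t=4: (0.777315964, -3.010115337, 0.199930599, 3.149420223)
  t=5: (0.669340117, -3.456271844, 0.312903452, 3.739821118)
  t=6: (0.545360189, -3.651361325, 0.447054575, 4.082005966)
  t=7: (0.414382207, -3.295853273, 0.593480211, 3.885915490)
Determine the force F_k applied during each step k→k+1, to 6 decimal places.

step 0→1:
  ẍ = (ẋ'−ẋ)/dt = (-1.829211395−-1.372312437)/0.035871 = -12.737280
  θ̈ = (θ̇'−θ̇)/dt = (1.755999673−1.266884449)/0.035871 = 13.635394
  sinθ=-0.098158, cosθ=0.995171
  F = (M+m)·ẍ + m·l·cosθ·θ̈ − m·l·sinθ·θ̇² = -13.038860 + 3.074180 − -0.035691 = -9.928989
step 1→2:
  ẍ = (ẋ'−ẋ)/dt = (-2.280853326−-1.829211395)/0.035871 = -12.590726
  θ̈ = (θ̇'−θ̇)/dt = (2.259390620−1.755999673)/0.035871 = 14.033368
  sinθ=-0.052847, cosθ=0.998603
  F = (M+m)·ẍ + m·l·cosθ·θ̈ − m·l·sinθ·θ̇² = -12.888837 + 3.174816 − -0.036918 = -9.677103
step 2→3:
  ẍ = (ẋ'−ẋ)/dt = (-2.941132251−-2.280853326)/0.035871 = -18.407040
  θ̈ = (θ̇'−θ̇)/dt = (3.032153534−2.259390620)/0.035871 = 21.542832
  sinθ=0.010117, cosθ=0.999949
  F = (M+m)·ẍ + m·l·cosθ·θ̈ − m·l·sinθ·θ̇² = -18.842863 + 4.880277 − 0.011701 = -13.974287
step 3→4:
  ẍ = (ẋ'−ẋ)/dt = (-3.010115337−-2.941132251)/0.035871 = -1.923088
  θ̈ = (θ̇'−θ̇)/dt = (3.149420223−3.032153534)/0.035871 = 3.269122
  sinθ=0.091038, cosθ=0.995847
  F = (M+m)·ẍ + m·l·cosθ·θ̈ − m·l·sinθ·θ̇² = -1.968621 + 0.737544 − 0.189622 = -1.420699
step 4→5:
  ẍ = (ẋ'−ẋ)/dt = (-3.456271844−-3.010115337)/0.035871 = -12.437805
  θ̈ = (θ̇'−θ̇)/dt = (3.739821118−3.149420223)/0.035871 = 16.459003
  sinθ=0.198601, cosθ=0.980080
  F = (M+m)·ẍ + m·l·cosθ·θ̈ − m·l·sinθ·θ̇² = -12.732295 + 3.654510 − 0.446280 = -9.524065
step 5→6:
  ẍ = (ẋ'−ẋ)/dt = (-3.651361325−-3.456271844)/0.035871 = -5.438641
  θ̈ = (θ̇'−θ̇)/dt = (4.082005966−3.739821118)/0.035871 = 9.539317
  sinθ=0.307822, cosθ=0.951444
  F = (M+m)·ẍ + m·l·cosθ·θ̈ − m·l·sinθ·θ̇² = -5.567411 + 2.056195 − 0.975362 = -4.486578
step 6→7:
  ẍ = (ẋ'−ẋ)/dt = (-3.295853273−-3.651361325)/0.035871 = 9.910737
  θ̈ = (θ̇'−θ̇)/dt = (3.885915490−4.082005966)/0.035871 = -5.466546
  sinθ=0.432311, cosθ=0.901724
  F = (M+m)·ẍ + m·l·cosθ·θ̈ − m·l·sinθ·θ̇² = 10.145394 + -1.116737 − 1.631954 = 7.396703

F_0 = -9.928989 N
F_1 = -9.677103 N
F_2 = -13.974287 N
F_3 = -1.420699 N
F_4 = -9.524065 N
F_5 = -4.486578 N
F_6 = 7.396703 N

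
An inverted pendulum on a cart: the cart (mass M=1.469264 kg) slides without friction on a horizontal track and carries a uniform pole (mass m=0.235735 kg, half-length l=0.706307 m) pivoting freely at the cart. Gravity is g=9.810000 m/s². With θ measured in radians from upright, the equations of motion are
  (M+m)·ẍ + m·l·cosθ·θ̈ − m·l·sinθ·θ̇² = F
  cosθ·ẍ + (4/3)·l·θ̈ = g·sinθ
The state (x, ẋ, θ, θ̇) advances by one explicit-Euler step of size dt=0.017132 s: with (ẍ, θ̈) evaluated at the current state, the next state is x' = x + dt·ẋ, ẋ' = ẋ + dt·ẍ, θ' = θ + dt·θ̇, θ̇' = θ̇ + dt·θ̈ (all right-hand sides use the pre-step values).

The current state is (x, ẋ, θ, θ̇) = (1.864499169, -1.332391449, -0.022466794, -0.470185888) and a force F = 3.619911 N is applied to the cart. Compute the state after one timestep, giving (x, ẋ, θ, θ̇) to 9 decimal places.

(1.841672639, -1.291385077, -0.030522019, -0.517727098)

sinθ=-0.022464904, cosθ=0.999747632
temp = (F + m·l·θ̇²·sinθ)/(M+m) = (3.619911 + -0.000826916)/1.704999 = 2.122631206
θ̈ = (g·sinθ − cosθ·temp)/(l·(4/3 − m·cos²θ/(M+m))) = -2.774994726
ẍ = temp − m·l·θ̈·cosθ/(M+m) = 2.393554281
Euler: x'=1.864499169+0.017132·-1.332391449=1.841672639, ẋ'=-1.332391449+0.017132·2.393554281=-1.291385077
       θ'=-0.022466794+0.017132·-0.470185888=-0.030522019, θ̇'=-0.470185888+0.017132·-2.774994726=-0.517727098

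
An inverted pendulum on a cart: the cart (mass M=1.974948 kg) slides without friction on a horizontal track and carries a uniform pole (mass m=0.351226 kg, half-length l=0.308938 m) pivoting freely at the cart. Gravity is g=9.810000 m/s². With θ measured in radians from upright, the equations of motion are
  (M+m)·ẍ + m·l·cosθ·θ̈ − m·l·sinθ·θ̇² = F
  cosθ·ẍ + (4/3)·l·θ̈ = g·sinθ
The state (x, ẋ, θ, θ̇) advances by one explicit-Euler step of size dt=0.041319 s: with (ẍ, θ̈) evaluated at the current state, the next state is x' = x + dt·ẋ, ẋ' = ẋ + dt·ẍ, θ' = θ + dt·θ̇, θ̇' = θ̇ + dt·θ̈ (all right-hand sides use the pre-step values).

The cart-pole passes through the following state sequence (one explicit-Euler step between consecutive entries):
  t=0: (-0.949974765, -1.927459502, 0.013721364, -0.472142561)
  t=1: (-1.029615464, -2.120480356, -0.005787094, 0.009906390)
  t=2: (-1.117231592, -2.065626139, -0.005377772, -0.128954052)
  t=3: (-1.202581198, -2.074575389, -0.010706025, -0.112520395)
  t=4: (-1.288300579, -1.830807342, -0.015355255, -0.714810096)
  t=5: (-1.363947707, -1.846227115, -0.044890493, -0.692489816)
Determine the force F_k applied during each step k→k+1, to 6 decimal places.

F_0 = -9.601225 N
F_1 = 2.723526 N
F_2 = -0.460659 N
F_3 = 12.142079 N
F_4 = -0.808642 N

step 0→1:
  ẍ = (ẋ'−ẋ)/dt = (-2.120480356−-1.927459502)/0.041319 = -4.671479
  θ̈ = (θ̇'−θ̇)/dt = (0.009906390−-0.472142561)/0.041319 = 11.666520
  sinθ=0.013721, cosθ=0.999906
  F = (M+m)·ẍ + m·l·cosθ·θ̈ − m·l·sinθ·θ̇² = -10.866674 + 1.265781 − 0.000332 = -9.601225
step 1→2:
  ẍ = (ẋ'−ẋ)/dt = (-2.065626139−-2.120480356)/0.041319 = 1.327579
  θ̈ = (θ̇'−θ̇)/dt = (-0.128954052−0.009906390)/0.041319 = -3.360692
  sinθ=-0.005787, cosθ=0.999983
  F = (M+m)·ẍ + m·l·cosθ·θ̈ − m·l·sinθ·θ̇² = 3.088179 + -0.364653 − -0.000000 = 2.723526
step 2→3:
  ẍ = (ẋ'−ẋ)/dt = (-2.074575389−-2.065626139)/0.041319 = -0.216589
  θ̈ = (θ̇'−θ̇)/dt = (-0.112520395−-0.128954052)/0.041319 = 0.397726
  sinθ=-0.005378, cosθ=0.999986
  F = (M+m)·ẍ + m·l·cosθ·θ̈ − m·l·sinθ·θ̇² = -0.503824 + 0.043155 − -0.000010 = -0.460659
step 3→4:
  ẍ = (ẋ'−ẋ)/dt = (-1.830807342−-2.074575389)/0.041319 = 5.899660
  θ̈ = (θ̇'−θ̇)/dt = (-0.714810096−-0.112520395)/0.041319 = -14.576580
  sinθ=-0.010706, cosθ=0.999943
  F = (M+m)·ẍ + m·l·cosθ·θ̈ − m·l·sinθ·θ̇² = 13.723635 + -1.581571 − -0.000015 = 12.142079
step 4→5:
  ẍ = (ẋ'−ẋ)/dt = (-1.846227115−-1.830807342)/0.041319 = -0.373188
  θ̈ = (θ̇'−θ̇)/dt = (-0.692489816−-0.714810096)/0.041319 = 0.540194
  sinθ=-0.015355, cosθ=0.999882
  F = (M+m)·ẍ + m·l·cosθ·θ̈ − m·l·sinθ·θ̇² = -0.868101 + 0.058608 − -0.000851 = -0.808642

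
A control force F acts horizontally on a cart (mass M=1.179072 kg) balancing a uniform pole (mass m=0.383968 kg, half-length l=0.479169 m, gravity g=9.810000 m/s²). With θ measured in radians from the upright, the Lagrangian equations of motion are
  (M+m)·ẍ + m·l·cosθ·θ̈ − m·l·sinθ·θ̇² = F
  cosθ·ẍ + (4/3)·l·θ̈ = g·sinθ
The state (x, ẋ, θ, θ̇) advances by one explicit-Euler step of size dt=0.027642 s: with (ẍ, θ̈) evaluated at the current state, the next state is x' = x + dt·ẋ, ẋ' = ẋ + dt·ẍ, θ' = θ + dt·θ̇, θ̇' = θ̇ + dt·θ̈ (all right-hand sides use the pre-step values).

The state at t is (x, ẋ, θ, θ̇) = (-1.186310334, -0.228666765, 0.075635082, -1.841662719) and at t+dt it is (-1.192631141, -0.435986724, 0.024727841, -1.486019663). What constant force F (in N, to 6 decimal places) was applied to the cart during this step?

F = -9.409836 N

ẍ = (ẋ'−ẋ)/dt = (-0.435986724−-0.228666765)/0.027642 = -7.500179
θ̈ = (θ̇'−θ̇)/dt = (-1.486019663−-1.841662719)/0.027642 = 12.866039
sinθ=0.075563, cosθ=0.997141
F = (M+m)·ẍ + m·l·cosθ·θ̈ − m·l·sinθ·θ̇² = -11.723080 + 2.360398 − 0.047153 = -9.409836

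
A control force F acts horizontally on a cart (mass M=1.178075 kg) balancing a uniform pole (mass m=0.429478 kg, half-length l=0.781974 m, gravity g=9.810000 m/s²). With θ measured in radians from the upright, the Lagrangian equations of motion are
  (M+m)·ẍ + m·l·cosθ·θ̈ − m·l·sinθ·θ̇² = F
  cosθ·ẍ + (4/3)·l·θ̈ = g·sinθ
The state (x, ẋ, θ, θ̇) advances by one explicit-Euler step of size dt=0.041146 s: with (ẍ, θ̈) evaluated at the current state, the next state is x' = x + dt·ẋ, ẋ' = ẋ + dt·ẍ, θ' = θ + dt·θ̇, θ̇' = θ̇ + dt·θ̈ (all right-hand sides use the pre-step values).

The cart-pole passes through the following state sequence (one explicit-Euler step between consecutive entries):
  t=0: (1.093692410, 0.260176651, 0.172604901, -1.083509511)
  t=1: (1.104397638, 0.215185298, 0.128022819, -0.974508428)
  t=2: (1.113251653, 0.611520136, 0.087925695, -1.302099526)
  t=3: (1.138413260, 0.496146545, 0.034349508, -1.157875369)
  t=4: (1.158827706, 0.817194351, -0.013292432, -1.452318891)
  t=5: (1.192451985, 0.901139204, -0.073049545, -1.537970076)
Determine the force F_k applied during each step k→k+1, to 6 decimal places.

step 0→1:
  ẍ = (ẋ'−ẋ)/dt = (0.215185298−0.260176651)/0.041146 = -1.093456
  θ̈ = (θ̇'−θ̇)/dt = (-0.974508428−-1.083509511)/0.041146 = 2.649130
  sinθ=0.171749, cosθ=0.985141
  F = (M+m)·ẍ + m·l·cosθ·θ̈ − m·l·sinθ·θ̇² = -1.757789 + 0.876465 − 0.067716 = -0.949040
step 1→2:
  ẍ = (ẋ'−ẋ)/dt = (0.611520136−0.215185298)/0.041146 = 9.632403
  θ̈ = (θ̇'−θ̇)/dt = (-1.302099526−-0.974508428)/0.041146 = -7.961675
  sinθ=0.127673, cosθ=0.991816
  F = (M+m)·ẍ + m·l·cosθ·θ̈ − m·l·sinθ·θ̇² = 15.484598 + -2.651972 − 0.040720 = 12.791906
step 2→3:
  ẍ = (ẋ'−ẋ)/dt = (0.496146545−0.611520136)/0.041146 = -2.804005
  θ̈ = (θ̇'−θ̇)/dt = (-1.157875369−-1.302099526)/0.041146 = 3.505180
  sinθ=0.087812, cosθ=0.996137
  F = (M+m)·ẍ + m·l·cosθ·θ̈ − m·l·sinθ·θ̇² = -4.507587 + 1.172635 − 0.050001 = -3.384953
step 3→4:
  ẍ = (ẋ'−ẋ)/dt = (0.817194351−0.496146545)/0.041146 = 7.802649
  θ̈ = (θ̇'−θ̇)/dt = (-1.452318891−-1.157875369)/0.041146 = -7.156067
  sinθ=0.034343, cosθ=0.999410
  F = (M+m)·ẍ + m·l·cosθ·θ̈ − m·l·sinθ·θ̇² = 12.543172 + -2.401880 − 0.015463 = 10.125829
step 4→5:
  ẍ = (ẋ'−ẋ)/dt = (0.901139204−0.817194351)/0.041146 = 2.040170
  θ̈ = (θ̇'−θ̇)/dt = (-1.537970076−-1.452318891)/0.041146 = -2.081641
  sinθ=-0.013292, cosθ=0.999912
  F = (M+m)·ẍ + m·l·cosθ·θ̈ − m·l·sinθ·θ̇² = 3.279682 + -0.699038 − -0.009416 = 2.590060

F_0 = -0.949040 N
F_1 = 12.791906 N
F_2 = -3.384953 N
F_3 = 10.125829 N
F_4 = 2.590060 N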